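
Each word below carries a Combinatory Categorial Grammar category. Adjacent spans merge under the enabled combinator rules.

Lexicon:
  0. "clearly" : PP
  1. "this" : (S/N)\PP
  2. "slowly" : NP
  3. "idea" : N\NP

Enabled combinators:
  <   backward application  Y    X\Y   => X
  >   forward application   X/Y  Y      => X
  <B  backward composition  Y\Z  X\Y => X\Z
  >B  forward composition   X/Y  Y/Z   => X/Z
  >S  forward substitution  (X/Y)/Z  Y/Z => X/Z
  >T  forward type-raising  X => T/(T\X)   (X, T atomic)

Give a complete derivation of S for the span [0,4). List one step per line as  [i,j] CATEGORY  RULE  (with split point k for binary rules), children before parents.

[0,4] S   >
  [0,2] S/N   <
    [0,1] "clearly" : PP
    [1,2] "this" : (S/N)\PP
  [2,4] N   >
    [2,3] N/(N\NP)   >T
      [2,3] "slowly" : NP
    [3,4] "idea" : N\NP

[0,1] PP  lex  "clearly"
[1,2] (S/N)\PP  lex  "this"
[0,2] S/N  <  k=1
[2,3] NP  lex  "slowly"
[2,3] N/(N\NP)  >T
[3,4] N\NP  lex  "idea"
[2,4] N  >  k=3
[0,4] S  >  k=2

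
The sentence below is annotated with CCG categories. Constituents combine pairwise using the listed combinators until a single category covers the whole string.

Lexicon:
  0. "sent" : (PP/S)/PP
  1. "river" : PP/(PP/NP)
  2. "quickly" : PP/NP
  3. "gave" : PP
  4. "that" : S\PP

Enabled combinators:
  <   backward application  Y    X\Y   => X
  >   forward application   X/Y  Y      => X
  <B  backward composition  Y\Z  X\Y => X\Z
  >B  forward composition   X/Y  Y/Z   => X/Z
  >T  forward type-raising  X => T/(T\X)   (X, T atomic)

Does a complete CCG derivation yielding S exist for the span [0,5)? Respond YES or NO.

(PP/S)/PP PP/(PP/NP) PP/NP PP S\PP
CKY chart[0,5] = {N/(N\PP), NP/(NP\PP), PP, PP/(PP\PP), PP/(S\S), S/(S\PP)}; S ∉ chart

NO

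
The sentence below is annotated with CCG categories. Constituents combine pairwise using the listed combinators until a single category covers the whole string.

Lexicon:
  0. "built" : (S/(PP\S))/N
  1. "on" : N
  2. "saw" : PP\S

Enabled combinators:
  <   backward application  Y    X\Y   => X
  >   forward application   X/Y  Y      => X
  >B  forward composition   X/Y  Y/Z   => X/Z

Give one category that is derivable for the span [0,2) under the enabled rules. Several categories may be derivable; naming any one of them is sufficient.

S/(PP\S)

[0,3] S   >
  [0,2] S/(PP\S)   >
    [0,1] "built" : (S/(PP\S))/N
    [1,2] "on" : N
  [2,3] "saw" : PP\S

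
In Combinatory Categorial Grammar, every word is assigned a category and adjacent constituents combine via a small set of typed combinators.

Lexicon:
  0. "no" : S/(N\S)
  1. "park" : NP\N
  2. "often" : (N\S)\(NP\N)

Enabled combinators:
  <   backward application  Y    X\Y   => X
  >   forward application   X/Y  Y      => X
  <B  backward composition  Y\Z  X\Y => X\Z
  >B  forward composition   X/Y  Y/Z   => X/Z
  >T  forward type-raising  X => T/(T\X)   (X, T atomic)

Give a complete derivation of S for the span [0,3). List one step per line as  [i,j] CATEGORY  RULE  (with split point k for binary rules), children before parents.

[0,3] S   >
  [0,1] "no" : S/(N\S)
  [1,3] N\S   <
    [1,2] "park" : NP\N
    [2,3] "often" : (N\S)\(NP\N)

[0,1] S/(N\S)  lex  "no"
[1,2] NP\N  lex  "park"
[2,3] (N\S)\(NP\N)  lex  "often"
[1,3] N\S  <  k=2
[0,3] S  >  k=1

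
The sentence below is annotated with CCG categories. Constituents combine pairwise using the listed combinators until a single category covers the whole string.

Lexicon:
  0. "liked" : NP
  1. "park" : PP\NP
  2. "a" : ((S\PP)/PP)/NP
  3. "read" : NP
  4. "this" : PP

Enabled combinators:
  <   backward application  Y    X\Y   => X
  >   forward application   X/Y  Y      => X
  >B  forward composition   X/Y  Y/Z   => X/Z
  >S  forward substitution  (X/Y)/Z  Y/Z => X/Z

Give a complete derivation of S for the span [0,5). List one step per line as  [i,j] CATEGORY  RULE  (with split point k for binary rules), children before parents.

[0,1] NP  lex  "liked"
[1,2] PP\NP  lex  "park"
[0,2] PP  <  k=1
[2,3] ((S\PP)/PP)/NP  lex  "a"
[3,4] NP  lex  "read"
[2,4] (S\PP)/PP  >  k=3
[4,5] PP  lex  "this"
[2,5] S\PP  >  k=4
[0,5] S  <  k=2

[0,5] S   <
  [0,2] PP   <
    [0,1] "liked" : NP
    [1,2] "park" : PP\NP
  [2,5] S\PP   >
    [2,4] (S\PP)/PP   >
      [2,3] "a" : ((S\PP)/PP)/NP
      [3,4] "read" : NP
    [4,5] "this" : PP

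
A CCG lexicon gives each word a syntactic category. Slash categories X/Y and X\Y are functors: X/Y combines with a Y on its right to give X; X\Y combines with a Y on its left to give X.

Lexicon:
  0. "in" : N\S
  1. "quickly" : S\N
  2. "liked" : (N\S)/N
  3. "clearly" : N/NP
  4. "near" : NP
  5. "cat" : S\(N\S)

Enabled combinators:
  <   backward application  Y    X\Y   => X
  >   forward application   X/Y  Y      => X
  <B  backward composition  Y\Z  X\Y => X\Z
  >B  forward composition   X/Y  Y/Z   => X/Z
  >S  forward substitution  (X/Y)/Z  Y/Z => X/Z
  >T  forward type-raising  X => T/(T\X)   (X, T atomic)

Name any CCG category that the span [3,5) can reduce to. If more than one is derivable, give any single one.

[0,6] S   <
  [0,5] N\S   <B
    [0,2] S\S   <B
      [0,1] "in" : N\S
      [1,2] "quickly" : S\N
    [2,5] N\S   >
      [2,3] "liked" : (N\S)/N
      [3,5] N   >
        [3,4] "clearly" : N/NP
        [4,5] "near" : NP
  [5,6] "cat" : S\(N\S)

N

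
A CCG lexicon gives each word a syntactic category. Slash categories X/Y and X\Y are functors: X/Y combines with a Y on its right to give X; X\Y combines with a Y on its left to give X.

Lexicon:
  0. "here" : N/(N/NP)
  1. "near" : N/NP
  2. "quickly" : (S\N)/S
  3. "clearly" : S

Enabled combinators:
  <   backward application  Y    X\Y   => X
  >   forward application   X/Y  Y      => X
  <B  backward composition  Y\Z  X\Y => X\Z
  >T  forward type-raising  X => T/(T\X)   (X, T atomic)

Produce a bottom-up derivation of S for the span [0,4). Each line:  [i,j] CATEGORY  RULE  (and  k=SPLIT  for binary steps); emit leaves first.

[0,4] S   <
  [0,2] N   >
    [0,1] "here" : N/(N/NP)
    [1,2] "near" : N/NP
  [2,4] S\N   >
    [2,3] "quickly" : (S\N)/S
    [3,4] "clearly" : S

[0,1] N/(N/NP)  lex  "here"
[1,2] N/NP  lex  "near"
[0,2] N  >  k=1
[2,3] (S\N)/S  lex  "quickly"
[3,4] S  lex  "clearly"
[2,4] S\N  >  k=3
[0,4] S  <  k=2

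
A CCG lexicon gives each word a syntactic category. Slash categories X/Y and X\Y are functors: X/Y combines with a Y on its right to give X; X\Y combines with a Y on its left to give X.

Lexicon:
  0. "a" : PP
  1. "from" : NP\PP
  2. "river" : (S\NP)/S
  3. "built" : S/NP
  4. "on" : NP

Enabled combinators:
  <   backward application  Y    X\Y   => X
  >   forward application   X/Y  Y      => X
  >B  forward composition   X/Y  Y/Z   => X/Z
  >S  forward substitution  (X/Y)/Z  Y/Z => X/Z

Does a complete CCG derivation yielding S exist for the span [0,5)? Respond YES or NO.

[0,5] S   <
  [0,2] NP   <
    [0,1] "a" : PP
    [1,2] "from" : NP\PP
  [2,5] S\NP   >
    [2,3] "river" : (S\NP)/S
    [3,5] S   >
      [3,4] "built" : S/NP
      [4,5] "on" : NP

YES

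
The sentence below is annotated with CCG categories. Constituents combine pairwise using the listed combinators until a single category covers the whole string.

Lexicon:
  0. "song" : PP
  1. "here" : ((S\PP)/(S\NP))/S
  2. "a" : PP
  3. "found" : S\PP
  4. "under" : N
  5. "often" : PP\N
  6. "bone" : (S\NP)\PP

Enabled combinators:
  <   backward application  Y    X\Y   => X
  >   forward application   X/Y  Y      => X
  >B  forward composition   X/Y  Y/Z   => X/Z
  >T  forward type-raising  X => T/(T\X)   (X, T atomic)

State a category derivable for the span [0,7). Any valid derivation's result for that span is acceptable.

S

[0,7] S   >
  [0,1] S/(S\PP)   >T
    [0,1] "song" : PP
  [1,7] S\PP   >
    [1,4] (S\PP)/(S\NP)   >
      [1,2] "here" : ((S\PP)/(S\NP))/S
      [2,4] S   >
        [2,3] S/(S\PP)   >T
          [2,3] "a" : PP
        [3,4] "found" : S\PP
    [4,7] S\NP   <
      [4,6] PP   >
        [4,5] PP/(PP\N)   >T
          [4,5] "under" : N
        [5,6] "often" : PP\N
      [6,7] "bone" : (S\NP)\PP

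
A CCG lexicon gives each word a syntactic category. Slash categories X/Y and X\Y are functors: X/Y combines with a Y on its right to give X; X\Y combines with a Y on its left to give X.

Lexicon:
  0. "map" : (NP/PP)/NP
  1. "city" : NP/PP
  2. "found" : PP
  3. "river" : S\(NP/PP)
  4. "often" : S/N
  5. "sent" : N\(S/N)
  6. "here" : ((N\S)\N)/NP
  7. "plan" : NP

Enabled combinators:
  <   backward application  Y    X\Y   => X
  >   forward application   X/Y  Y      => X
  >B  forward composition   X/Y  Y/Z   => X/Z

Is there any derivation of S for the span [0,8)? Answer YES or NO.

NO

(NP/PP)/NP NP/PP PP S\(NP/PP) S/N N\(S/N) ((N\S)\N)/NP NP
CKY chart[0,8] = {N}; S ∉ chart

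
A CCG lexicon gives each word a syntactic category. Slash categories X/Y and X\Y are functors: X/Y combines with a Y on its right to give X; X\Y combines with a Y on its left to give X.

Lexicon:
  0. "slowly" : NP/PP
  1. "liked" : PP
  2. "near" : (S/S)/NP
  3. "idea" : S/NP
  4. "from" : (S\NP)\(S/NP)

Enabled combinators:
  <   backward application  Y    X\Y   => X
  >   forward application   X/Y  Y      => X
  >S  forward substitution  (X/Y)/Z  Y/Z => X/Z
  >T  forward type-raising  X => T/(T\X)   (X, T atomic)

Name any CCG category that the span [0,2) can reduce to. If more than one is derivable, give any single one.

[0,5] S   <
  [0,2] NP   >
    [0,1] "slowly" : NP/PP
    [1,2] "liked" : PP
  [2,5] S\NP   <
    [2,4] S/NP   >S
      [2,3] "near" : (S/S)/NP
      [3,4] "idea" : S/NP
    [4,5] "from" : (S\NP)\(S/NP)

NP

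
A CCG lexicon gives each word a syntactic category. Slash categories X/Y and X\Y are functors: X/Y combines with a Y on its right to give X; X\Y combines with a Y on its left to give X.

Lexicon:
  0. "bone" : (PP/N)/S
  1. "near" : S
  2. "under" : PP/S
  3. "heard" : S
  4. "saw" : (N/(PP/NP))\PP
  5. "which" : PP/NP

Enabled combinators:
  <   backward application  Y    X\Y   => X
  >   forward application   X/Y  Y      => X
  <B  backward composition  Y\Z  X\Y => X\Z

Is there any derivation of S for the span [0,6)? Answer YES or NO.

NO

(PP/N)/S S PP/S S (N/(PP/NP))\PP PP/NP
CKY chart[0,6] = {PP}; S ∉ chart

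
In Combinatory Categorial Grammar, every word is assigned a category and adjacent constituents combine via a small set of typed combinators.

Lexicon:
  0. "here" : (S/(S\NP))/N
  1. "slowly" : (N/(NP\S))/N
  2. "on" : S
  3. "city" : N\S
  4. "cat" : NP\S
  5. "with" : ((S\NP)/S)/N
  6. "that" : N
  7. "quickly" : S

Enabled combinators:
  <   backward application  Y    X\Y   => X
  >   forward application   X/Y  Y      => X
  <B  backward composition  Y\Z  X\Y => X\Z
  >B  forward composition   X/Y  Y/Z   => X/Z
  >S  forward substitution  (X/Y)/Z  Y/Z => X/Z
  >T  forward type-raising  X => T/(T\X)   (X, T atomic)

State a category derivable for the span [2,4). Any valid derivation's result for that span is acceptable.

[0,8] S   >
  [0,5] S/(S\NP)   >
    [0,1] "here" : (S/(S\NP))/N
    [1,5] N   >
      [1,4] N/(NP\S)   >
        [1,2] "slowly" : (N/(NP\S))/N
        [2,4] N   >
          [2,3] N/(N\S)   >T
            [2,3] "on" : S
          [3,4] "city" : N\S
      [4,5] "cat" : NP\S
  [5,8] S\NP   >
    [5,7] (S\NP)/S   >
      [5,6] "with" : ((S\NP)/S)/N
      [6,7] "that" : N
    [7,8] "quickly" : S

N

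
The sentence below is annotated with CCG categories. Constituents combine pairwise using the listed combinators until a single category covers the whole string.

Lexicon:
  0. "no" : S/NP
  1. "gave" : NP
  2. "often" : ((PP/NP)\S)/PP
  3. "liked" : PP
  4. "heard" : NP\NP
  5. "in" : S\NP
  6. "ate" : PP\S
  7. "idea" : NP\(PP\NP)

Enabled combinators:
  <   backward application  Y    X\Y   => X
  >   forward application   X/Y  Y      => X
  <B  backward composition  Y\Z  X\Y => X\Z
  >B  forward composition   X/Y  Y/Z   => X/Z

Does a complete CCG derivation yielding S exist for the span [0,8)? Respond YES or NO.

S/NP NP ((PP/NP)\S)/PP PP NP\NP S\NP PP\S NP\(PP\NP)
CKY chart[0,8] = {PP}; S ∉ chart

NO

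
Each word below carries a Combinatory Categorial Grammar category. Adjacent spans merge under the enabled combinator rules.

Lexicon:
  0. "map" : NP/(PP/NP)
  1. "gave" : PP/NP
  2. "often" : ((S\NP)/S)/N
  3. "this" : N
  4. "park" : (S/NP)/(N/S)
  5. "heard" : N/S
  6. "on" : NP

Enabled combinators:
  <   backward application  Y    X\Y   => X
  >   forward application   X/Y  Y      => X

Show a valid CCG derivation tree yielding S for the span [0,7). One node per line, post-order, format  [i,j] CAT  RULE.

[0,1] NP/(PP/NP)  lex  "map"
[1,2] PP/NP  lex  "gave"
[0,2] NP  >  k=1
[2,3] ((S\NP)/S)/N  lex  "often"
[3,4] N  lex  "this"
[2,4] (S\NP)/S  >  k=3
[4,5] (S/NP)/(N/S)  lex  "park"
[5,6] N/S  lex  "heard"
[4,6] S/NP  >  k=5
[6,7] NP  lex  "on"
[4,7] S  >  k=6
[2,7] S\NP  >  k=4
[0,7] S  <  k=2

[0,7] S   <
  [0,2] NP   >
    [0,1] "map" : NP/(PP/NP)
    [1,2] "gave" : PP/NP
  [2,7] S\NP   >
    [2,4] (S\NP)/S   >
      [2,3] "often" : ((S\NP)/S)/N
      [3,4] "this" : N
    [4,7] S   >
      [4,6] S/NP   >
        [4,5] "park" : (S/NP)/(N/S)
        [5,6] "heard" : N/S
      [6,7] "on" : NP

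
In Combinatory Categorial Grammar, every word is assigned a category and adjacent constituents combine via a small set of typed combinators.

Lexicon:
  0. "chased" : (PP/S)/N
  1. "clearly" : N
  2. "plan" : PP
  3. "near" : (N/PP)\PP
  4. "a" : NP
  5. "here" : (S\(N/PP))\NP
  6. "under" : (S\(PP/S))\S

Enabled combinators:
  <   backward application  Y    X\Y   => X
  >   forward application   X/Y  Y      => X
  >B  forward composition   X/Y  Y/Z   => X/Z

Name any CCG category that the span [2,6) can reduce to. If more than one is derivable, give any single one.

S

[0,7] S   <
  [0,2] PP/S   >
    [0,1] "chased" : (PP/S)/N
    [1,2] "clearly" : N
  [2,7] S\(PP/S)   <
    [2,6] S   <
      [2,4] N/PP   <
        [2,3] "plan" : PP
        [3,4] "near" : (N/PP)\PP
      [4,6] S\(N/PP)   <
        [4,5] "a" : NP
        [5,6] "here" : (S\(N/PP))\NP
    [6,7] "under" : (S\(PP/S))\S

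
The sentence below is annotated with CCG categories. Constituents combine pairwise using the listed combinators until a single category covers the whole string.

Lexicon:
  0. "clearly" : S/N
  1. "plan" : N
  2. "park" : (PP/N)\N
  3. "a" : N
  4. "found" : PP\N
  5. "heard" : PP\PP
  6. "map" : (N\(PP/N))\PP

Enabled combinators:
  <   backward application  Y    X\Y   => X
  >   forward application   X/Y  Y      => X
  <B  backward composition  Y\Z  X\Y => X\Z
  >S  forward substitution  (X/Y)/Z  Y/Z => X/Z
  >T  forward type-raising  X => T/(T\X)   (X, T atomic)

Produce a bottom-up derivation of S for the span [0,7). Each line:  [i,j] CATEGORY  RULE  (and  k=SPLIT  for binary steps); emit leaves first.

[0,1] S/N  lex  "clearly"
[1,2] N  lex  "plan"
[2,3] (PP/N)\N  lex  "park"
[1,3] PP/N  <  k=2
[3,4] N  lex  "a"
[3,4] PP/(PP\N)  >T
[4,5] PP\N  lex  "found"
[5,6] PP\PP  lex  "heard"
[4,6] PP\N  <B  k=5
[3,6] PP  >  k=4
[6,7] (N\(PP/N))\PP  lex  "map"
[3,7] N\(PP/N)  <  k=6
[1,7] N  <  k=3
[0,7] S  >  k=1

[0,7] S   >
  [0,1] "clearly" : S/N
  [1,7] N   <
    [1,3] PP/N   <
      [1,2] "plan" : N
      [2,3] "park" : (PP/N)\N
    [3,7] N\(PP/N)   <
      [3,6] PP   >
        [3,4] PP/(PP\N)   >T
          [3,4] "a" : N
        [4,6] PP\N   <B
          [4,5] "found" : PP\N
          [5,6] "heard" : PP\PP
      [6,7] "map" : (N\(PP/N))\PP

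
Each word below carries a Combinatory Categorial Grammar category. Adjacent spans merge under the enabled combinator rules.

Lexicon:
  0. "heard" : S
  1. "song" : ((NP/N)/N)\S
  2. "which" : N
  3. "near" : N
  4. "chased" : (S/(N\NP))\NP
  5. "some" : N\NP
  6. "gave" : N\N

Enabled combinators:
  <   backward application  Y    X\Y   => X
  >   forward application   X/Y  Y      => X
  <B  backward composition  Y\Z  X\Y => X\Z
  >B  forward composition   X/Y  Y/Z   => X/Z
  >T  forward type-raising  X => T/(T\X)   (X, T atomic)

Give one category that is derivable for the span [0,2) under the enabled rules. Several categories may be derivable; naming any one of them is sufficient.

(NP/N)/N

[0,7] S   >
  [0,5] S/(N\NP)   <
    [0,4] NP   >
      [0,3] NP/N   >
        [0,2] (NP/N)/N   <
          [0,1] "heard" : S
          [1,2] "song" : ((NP/N)/N)\S
        [2,3] "which" : N
      [3,4] "near" : N
    [4,5] "chased" : (S/(N\NP))\NP
  [5,7] N\NP   <B
    [5,6] "some" : N\NP
    [6,7] "gave" : N\N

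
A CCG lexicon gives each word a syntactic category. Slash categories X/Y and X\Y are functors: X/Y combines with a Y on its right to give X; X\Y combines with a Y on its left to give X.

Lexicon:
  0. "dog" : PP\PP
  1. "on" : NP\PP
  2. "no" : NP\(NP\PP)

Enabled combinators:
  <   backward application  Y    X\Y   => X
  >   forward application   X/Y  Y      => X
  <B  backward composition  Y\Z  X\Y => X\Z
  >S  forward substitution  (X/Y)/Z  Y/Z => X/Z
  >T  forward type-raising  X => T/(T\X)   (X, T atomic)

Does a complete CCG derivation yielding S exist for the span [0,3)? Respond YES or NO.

NO

PP\PP NP\PP NP\(NP\PP)
CKY chart[0,3] = {N/(N\NP), NP, NP/(NP\NP), PP/(PP\NP), S/(S\NP)}; S ∉ chart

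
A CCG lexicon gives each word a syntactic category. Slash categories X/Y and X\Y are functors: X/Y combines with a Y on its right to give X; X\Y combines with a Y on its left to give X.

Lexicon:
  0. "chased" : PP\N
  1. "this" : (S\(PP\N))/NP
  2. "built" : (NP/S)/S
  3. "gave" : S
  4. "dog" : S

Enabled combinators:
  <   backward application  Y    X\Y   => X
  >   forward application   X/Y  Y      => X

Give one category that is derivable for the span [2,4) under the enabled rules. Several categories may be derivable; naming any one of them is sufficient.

[0,5] S   <
  [0,1] "chased" : PP\N
  [1,5] S\(PP\N)   >
    [1,2] "this" : (S\(PP\N))/NP
    [2,5] NP   >
      [2,4] NP/S   >
        [2,3] "built" : (NP/S)/S
        [3,4] "gave" : S
      [4,5] "dog" : S

NP/S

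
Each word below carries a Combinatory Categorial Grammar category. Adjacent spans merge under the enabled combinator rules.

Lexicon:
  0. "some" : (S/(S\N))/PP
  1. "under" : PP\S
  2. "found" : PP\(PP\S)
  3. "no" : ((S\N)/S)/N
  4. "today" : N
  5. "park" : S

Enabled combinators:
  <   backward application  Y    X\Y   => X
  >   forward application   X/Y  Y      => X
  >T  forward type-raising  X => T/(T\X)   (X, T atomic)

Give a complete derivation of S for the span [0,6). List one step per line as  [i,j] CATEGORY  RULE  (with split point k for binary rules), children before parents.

[0,1] (S/(S\N))/PP  lex  "some"
[1,2] PP\S  lex  "under"
[2,3] PP\(PP\S)  lex  "found"
[1,3] PP  <  k=2
[0,3] S/(S\N)  >  k=1
[3,4] ((S\N)/S)/N  lex  "no"
[4,5] N  lex  "today"
[3,5] (S\N)/S  >  k=4
[5,6] S  lex  "park"
[3,6] S\N  >  k=5
[0,6] S  >  k=3

[0,6] S   >
  [0,3] S/(S\N)   >
    [0,1] "some" : (S/(S\N))/PP
    [1,3] PP   <
      [1,2] "under" : PP\S
      [2,3] "found" : PP\(PP\S)
  [3,6] S\N   >
    [3,5] (S\N)/S   >
      [3,4] "no" : ((S\N)/S)/N
      [4,5] "today" : N
    [5,6] "park" : S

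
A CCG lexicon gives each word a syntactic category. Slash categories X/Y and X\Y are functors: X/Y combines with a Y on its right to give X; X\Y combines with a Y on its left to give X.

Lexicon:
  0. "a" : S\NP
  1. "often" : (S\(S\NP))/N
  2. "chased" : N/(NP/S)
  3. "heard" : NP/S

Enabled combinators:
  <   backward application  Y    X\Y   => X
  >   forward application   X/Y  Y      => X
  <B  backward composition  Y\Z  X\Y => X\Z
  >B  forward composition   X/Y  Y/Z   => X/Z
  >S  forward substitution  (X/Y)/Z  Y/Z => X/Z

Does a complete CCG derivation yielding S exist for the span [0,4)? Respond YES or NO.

YES

[0,4] S   <
  [0,1] "a" : S\NP
  [1,4] S\(S\NP)   >
    [1,2] "often" : (S\(S\NP))/N
    [2,4] N   >
      [2,3] "chased" : N/(NP/S)
      [3,4] "heard" : NP/S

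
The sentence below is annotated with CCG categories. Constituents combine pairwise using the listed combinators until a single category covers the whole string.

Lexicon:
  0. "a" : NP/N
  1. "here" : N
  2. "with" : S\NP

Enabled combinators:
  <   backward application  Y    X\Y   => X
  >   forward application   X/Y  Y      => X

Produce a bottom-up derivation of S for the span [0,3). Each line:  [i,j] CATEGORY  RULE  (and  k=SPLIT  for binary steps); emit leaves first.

[0,3] S   <
  [0,2] NP   >
    [0,1] "a" : NP/N
    [1,2] "here" : N
  [2,3] "with" : S\NP

[0,1] NP/N  lex  "a"
[1,2] N  lex  "here"
[0,2] NP  >  k=1
[2,3] S\NP  lex  "with"
[0,3] S  <  k=2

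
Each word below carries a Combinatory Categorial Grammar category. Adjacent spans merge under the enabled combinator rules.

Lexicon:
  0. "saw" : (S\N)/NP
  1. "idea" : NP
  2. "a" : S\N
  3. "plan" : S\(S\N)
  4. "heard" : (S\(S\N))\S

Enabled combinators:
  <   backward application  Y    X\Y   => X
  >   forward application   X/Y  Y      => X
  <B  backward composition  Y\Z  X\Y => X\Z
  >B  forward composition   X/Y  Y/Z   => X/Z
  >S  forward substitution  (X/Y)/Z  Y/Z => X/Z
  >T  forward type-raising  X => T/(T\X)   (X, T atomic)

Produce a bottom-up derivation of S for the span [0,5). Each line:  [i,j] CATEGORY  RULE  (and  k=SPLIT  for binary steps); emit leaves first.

[0,5] S   <
  [0,2] S\N   >
    [0,1] "saw" : (S\N)/NP
    [1,2] "idea" : NP
  [2,5] S\(S\N)   <
    [2,4] S   <
      [2,3] "a" : S\N
      [3,4] "plan" : S\(S\N)
    [4,5] "heard" : (S\(S\N))\S

[0,1] (S\N)/NP  lex  "saw"
[1,2] NP  lex  "idea"
[0,2] S\N  >  k=1
[2,3] S\N  lex  "a"
[3,4] S\(S\N)  lex  "plan"
[2,4] S  <  k=3
[4,5] (S\(S\N))\S  lex  "heard"
[2,5] S\(S\N)  <  k=4
[0,5] S  <  k=2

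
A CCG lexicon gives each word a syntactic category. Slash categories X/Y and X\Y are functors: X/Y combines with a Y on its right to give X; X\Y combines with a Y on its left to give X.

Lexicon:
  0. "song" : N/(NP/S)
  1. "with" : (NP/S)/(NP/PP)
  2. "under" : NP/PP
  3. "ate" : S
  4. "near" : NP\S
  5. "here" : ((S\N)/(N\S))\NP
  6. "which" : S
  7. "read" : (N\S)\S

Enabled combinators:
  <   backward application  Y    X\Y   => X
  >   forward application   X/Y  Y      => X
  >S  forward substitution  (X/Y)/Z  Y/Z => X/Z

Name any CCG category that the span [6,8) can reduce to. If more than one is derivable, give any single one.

[0,8] S   <
  [0,3] N   >
    [0,1] "song" : N/(NP/S)
    [1,3] NP/S   >
      [1,2] "with" : (NP/S)/(NP/PP)
      [2,3] "under" : NP/PP
  [3,8] S\N   >
    [3,6] (S\N)/(N\S)   <
      [3,5] NP   <
        [3,4] "ate" : S
        [4,5] "near" : NP\S
      [5,6] "here" : ((S\N)/(N\S))\NP
    [6,8] N\S   <
      [6,7] "which" : S
      [7,8] "read" : (N\S)\S

N\S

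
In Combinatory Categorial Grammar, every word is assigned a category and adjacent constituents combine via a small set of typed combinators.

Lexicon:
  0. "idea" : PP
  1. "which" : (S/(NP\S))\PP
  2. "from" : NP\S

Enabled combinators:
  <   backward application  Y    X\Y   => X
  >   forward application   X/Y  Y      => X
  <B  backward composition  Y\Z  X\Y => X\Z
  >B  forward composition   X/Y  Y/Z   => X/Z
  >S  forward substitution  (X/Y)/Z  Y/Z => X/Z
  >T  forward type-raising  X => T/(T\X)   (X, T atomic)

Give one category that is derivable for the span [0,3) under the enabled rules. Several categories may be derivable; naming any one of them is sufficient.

S

[0,3] S   >
  [0,2] S/(NP\S)   <
    [0,1] "idea" : PP
    [1,2] "which" : (S/(NP\S))\PP
  [2,3] "from" : NP\S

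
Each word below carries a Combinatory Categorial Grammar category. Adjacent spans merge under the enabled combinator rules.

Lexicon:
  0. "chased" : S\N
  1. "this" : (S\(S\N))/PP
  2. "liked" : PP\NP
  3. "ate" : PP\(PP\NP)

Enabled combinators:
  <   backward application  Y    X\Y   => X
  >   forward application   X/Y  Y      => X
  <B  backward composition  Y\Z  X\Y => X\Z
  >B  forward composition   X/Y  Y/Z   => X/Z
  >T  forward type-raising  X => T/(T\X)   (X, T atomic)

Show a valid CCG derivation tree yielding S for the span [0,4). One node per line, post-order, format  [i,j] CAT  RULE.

[0,4] S   <
  [0,1] "chased" : S\N
  [1,4] S\(S\N)   >
    [1,2] "this" : (S\(S\N))/PP
    [2,4] PP   <
      [2,3] "liked" : PP\NP
      [3,4] "ate" : PP\(PP\NP)

[0,1] S\N  lex  "chased"
[1,2] (S\(S\N))/PP  lex  "this"
[2,3] PP\NP  lex  "liked"
[3,4] PP\(PP\NP)  lex  "ate"
[2,4] PP  <  k=3
[1,4] S\(S\N)  >  k=2
[0,4] S  <  k=1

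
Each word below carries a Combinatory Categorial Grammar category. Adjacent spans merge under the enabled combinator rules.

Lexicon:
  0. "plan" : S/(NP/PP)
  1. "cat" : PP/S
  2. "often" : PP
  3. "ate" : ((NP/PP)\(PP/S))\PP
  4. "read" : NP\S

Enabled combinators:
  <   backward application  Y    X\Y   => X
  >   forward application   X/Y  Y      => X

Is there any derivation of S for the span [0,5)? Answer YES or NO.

S/(NP/PP) PP/S PP ((NP/PP)\(PP/S))\PP NP\S
CKY chart[0,5] = {NP}; S ∉ chart

NO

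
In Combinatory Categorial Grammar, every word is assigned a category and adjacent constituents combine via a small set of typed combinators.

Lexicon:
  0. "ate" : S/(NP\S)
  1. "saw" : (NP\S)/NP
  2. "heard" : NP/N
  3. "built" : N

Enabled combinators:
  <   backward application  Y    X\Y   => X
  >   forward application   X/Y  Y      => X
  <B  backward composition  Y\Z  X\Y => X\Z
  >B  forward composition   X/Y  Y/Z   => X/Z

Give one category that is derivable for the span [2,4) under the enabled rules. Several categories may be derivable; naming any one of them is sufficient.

NP

[0,4] S   >
  [0,2] S/NP   >B
    [0,1] "ate" : S/(NP\S)
    [1,2] "saw" : (NP\S)/NP
  [2,4] NP   >
    [2,3] "heard" : NP/N
    [3,4] "built" : N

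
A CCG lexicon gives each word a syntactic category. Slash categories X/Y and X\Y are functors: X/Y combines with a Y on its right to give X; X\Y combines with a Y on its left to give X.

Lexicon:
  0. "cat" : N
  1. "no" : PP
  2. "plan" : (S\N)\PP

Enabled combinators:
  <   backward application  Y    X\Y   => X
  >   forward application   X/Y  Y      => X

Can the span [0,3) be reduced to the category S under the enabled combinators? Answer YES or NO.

YES

[0,3] S   <
  [0,1] "cat" : N
  [1,3] S\N   <
    [1,2] "no" : PP
    [2,3] "plan" : (S\N)\PP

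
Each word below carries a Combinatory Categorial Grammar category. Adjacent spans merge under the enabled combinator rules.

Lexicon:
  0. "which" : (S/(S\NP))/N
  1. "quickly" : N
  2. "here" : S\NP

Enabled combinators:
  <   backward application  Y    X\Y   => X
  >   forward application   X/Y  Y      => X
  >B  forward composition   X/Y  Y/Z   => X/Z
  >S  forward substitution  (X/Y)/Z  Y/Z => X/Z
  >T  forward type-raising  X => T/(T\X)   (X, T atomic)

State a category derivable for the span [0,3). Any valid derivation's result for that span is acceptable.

[0,3] S   >
  [0,2] S/(S\NP)   >
    [0,1] "which" : (S/(S\NP))/N
    [1,2] "quickly" : N
  [2,3] "here" : S\NP

S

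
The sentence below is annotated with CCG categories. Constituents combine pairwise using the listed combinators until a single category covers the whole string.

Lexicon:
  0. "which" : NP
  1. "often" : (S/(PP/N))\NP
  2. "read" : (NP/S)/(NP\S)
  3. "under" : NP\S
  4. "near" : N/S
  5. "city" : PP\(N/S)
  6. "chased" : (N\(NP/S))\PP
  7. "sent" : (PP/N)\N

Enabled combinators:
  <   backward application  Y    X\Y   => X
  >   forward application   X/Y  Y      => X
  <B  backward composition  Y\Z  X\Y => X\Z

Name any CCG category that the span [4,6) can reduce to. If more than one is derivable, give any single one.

PP

[0,8] S   >
  [0,2] S/(PP/N)   <
    [0,1] "which" : NP
    [1,2] "often" : (S/(PP/N))\NP
  [2,8] PP/N   <
    [2,7] N   <
      [2,4] NP/S   >
        [2,3] "read" : (NP/S)/(NP\S)
        [3,4] "under" : NP\S
      [4,7] N\(NP/S)   <
        [4,6] PP   <
          [4,5] "near" : N/S
          [5,6] "city" : PP\(N/S)
        [6,7] "chased" : (N\(NP/S))\PP
    [7,8] "sent" : (PP/N)\N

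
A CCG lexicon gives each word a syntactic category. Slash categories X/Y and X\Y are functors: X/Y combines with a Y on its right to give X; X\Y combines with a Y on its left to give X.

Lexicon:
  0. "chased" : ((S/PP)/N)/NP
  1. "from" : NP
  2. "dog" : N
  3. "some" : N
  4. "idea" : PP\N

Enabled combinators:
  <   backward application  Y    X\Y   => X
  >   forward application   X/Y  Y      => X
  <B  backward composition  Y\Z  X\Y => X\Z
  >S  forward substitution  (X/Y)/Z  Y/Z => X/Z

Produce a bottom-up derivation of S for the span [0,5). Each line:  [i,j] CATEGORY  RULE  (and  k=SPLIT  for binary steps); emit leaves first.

[0,5] S   >
  [0,3] S/PP   >
    [0,2] (S/PP)/N   >
      [0,1] "chased" : ((S/PP)/N)/NP
      [1,2] "from" : NP
    [2,3] "dog" : N
  [3,5] PP   <
    [3,4] "some" : N
    [4,5] "idea" : PP\N

[0,1] ((S/PP)/N)/NP  lex  "chased"
[1,2] NP  lex  "from"
[0,2] (S/PP)/N  >  k=1
[2,3] N  lex  "dog"
[0,3] S/PP  >  k=2
[3,4] N  lex  "some"
[4,5] PP\N  lex  "idea"
[3,5] PP  <  k=4
[0,5] S  >  k=3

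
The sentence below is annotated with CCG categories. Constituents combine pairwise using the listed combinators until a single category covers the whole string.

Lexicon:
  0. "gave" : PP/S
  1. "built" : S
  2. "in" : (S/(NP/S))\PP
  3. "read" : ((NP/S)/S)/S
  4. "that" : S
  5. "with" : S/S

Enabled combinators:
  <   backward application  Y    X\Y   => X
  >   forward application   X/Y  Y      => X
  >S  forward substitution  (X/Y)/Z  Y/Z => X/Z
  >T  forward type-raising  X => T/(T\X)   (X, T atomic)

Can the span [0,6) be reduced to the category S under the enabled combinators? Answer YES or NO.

[0,6] S   >
  [0,3] S/(NP/S)   <
    [0,2] PP   >
      [0,1] "gave" : PP/S
      [1,2] "built" : S
    [2,3] "in" : (S/(NP/S))\PP
  [3,6] NP/S   >S
    [3,5] (NP/S)/S   >
      [3,4] "read" : ((NP/S)/S)/S
      [4,5] "that" : S
    [5,6] "with" : S/S

YES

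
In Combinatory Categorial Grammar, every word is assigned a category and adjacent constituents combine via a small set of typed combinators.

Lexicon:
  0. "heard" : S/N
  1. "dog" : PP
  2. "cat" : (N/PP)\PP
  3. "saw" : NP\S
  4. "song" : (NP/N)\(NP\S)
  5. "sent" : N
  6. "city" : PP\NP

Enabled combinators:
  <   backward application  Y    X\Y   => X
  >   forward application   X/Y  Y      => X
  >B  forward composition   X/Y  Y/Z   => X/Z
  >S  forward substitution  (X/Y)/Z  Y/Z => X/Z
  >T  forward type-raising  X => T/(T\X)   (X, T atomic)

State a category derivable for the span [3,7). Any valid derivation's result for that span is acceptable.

[0,7] S   >
  [0,3] S/PP   >B
    [0,1] "heard" : S/N
    [1,3] N/PP   <
      [1,2] "dog" : PP
      [2,3] "cat" : (N/PP)\PP
  [3,7] PP   <
    [3,6] NP   >
      [3,5] NP/N   <
        [3,4] "saw" : NP\S
        [4,5] "song" : (NP/N)\(NP\S)
      [5,6] "sent" : N
    [6,7] "city" : PP\NP

PP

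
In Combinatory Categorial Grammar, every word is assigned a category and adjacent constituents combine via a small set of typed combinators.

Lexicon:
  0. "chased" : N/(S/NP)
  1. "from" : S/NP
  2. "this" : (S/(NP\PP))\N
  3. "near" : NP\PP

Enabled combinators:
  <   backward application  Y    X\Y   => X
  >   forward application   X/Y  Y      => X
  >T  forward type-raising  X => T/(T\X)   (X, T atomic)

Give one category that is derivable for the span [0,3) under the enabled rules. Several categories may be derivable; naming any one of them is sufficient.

[0,4] S   >
  [0,3] S/(NP\PP)   <
    [0,2] N   >
      [0,1] "chased" : N/(S/NP)
      [1,2] "from" : S/NP
    [2,3] "this" : (S/(NP\PP))\N
  [3,4] "near" : NP\PP

S/(NP\PP)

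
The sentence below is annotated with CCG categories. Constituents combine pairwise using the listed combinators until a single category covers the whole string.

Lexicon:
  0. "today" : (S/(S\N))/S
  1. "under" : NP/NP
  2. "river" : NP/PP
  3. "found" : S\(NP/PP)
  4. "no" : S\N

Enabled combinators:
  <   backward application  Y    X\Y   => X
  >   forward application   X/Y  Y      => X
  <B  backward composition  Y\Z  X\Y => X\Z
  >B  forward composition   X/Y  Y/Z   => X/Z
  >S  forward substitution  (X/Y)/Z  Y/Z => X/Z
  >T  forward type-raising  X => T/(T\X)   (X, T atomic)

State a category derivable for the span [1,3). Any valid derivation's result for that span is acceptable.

NP/PP

[0,5] S   >
  [0,4] S/(S\N)   >
    [0,1] "today" : (S/(S\N))/S
    [1,4] S   <
      [1,3] NP/PP   >B
        [1,2] "under" : NP/NP
        [2,3] "river" : NP/PP
      [3,4] "found" : S\(NP/PP)
  [4,5] "no" : S\N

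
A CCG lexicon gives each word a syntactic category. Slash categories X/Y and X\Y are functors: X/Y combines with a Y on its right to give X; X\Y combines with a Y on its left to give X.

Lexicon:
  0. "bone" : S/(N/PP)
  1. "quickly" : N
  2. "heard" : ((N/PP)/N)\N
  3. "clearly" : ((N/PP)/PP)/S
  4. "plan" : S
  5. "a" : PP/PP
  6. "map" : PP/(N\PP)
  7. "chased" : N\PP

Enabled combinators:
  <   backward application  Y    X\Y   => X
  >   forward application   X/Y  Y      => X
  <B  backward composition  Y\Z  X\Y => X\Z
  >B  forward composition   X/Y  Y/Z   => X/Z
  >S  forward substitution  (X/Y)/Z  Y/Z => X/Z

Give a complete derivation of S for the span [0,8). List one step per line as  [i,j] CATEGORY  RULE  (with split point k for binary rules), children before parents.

[0,8] S   >
  [0,3] S/N   >B
    [0,1] "bone" : S/(N/PP)
    [1,3] (N/PP)/N   <
      [1,2] "quickly" : N
      [2,3] "heard" : ((N/PP)/N)\N
  [3,8] N   >
    [3,6] N/PP   >S
      [3,5] (N/PP)/PP   >
        [3,4] "clearly" : ((N/PP)/PP)/S
        [4,5] "plan" : S
      [5,6] "a" : PP/PP
    [6,8] PP   >
      [6,7] "map" : PP/(N\PP)
      [7,8] "chased" : N\PP

[0,1] S/(N/PP)  lex  "bone"
[1,2] N  lex  "quickly"
[2,3] ((N/PP)/N)\N  lex  "heard"
[1,3] (N/PP)/N  <  k=2
[0,3] S/N  >B  k=1
[3,4] ((N/PP)/PP)/S  lex  "clearly"
[4,5] S  lex  "plan"
[3,5] (N/PP)/PP  >  k=4
[5,6] PP/PP  lex  "a"
[3,6] N/PP  >S  k=5
[6,7] PP/(N\PP)  lex  "map"
[7,8] N\PP  lex  "chased"
[6,8] PP  >  k=7
[3,8] N  >  k=6
[0,8] S  >  k=3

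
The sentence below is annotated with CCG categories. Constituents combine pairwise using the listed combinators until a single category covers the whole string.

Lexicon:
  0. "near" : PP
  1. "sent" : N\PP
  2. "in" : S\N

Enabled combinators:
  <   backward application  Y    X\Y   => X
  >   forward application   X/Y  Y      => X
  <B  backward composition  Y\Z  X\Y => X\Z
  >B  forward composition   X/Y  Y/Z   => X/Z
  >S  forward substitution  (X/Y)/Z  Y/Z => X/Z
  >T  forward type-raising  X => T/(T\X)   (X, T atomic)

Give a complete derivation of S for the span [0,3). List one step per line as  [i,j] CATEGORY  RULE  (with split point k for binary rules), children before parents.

[0,1] PP  lex  "near"
[0,1] N/(N\PP)  >T
[1,2] N\PP  lex  "sent"
[0,2] N  >  k=1
[2,3] S\N  lex  "in"
[0,3] S  <  k=2

[0,3] S   <
  [0,2] N   >
    [0,1] N/(N\PP)   >T
      [0,1] "near" : PP
    [1,2] "sent" : N\PP
  [2,3] "in" : S\N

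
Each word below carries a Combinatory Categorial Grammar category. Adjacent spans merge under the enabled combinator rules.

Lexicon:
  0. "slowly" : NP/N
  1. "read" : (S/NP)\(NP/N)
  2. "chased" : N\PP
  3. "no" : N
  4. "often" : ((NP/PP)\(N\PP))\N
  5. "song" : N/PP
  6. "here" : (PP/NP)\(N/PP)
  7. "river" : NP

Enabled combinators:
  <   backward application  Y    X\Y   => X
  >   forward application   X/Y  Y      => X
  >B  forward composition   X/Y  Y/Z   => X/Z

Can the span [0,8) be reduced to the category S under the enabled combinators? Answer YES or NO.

[0,8] S   >
  [0,2] S/NP   <
    [0,1] "slowly" : NP/N
    [1,2] "read" : (S/NP)\(NP/N)
  [2,8] NP   >
    [2,5] NP/PP   <
      [2,3] "chased" : N\PP
      [3,5] (NP/PP)\(N\PP)   <
        [3,4] "no" : N
        [4,5] "often" : ((NP/PP)\(N\PP))\N
    [5,8] PP   >
      [5,7] PP/NP   <
        [5,6] "song" : N/PP
        [6,7] "here" : (PP/NP)\(N/PP)
      [7,8] "river" : NP

YES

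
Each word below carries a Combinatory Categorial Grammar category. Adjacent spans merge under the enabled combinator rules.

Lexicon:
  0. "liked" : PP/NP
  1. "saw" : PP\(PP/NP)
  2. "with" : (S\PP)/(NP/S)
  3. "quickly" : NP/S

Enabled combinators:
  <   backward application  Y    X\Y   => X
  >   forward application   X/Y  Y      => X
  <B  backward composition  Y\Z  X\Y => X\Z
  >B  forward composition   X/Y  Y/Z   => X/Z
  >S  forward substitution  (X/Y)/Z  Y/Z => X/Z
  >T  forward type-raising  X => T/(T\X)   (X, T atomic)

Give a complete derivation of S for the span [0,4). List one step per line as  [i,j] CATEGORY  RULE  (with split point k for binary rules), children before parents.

[0,4] S   <
  [0,2] PP   <
    [0,1] "liked" : PP/NP
    [1,2] "saw" : PP\(PP/NP)
  [2,4] S\PP   >
    [2,3] "with" : (S\PP)/(NP/S)
    [3,4] "quickly" : NP/S

[0,1] PP/NP  lex  "liked"
[1,2] PP\(PP/NP)  lex  "saw"
[0,2] PP  <  k=1
[2,3] (S\PP)/(NP/S)  lex  "with"
[3,4] NP/S  lex  "quickly"
[2,4] S\PP  >  k=3
[0,4] S  <  k=2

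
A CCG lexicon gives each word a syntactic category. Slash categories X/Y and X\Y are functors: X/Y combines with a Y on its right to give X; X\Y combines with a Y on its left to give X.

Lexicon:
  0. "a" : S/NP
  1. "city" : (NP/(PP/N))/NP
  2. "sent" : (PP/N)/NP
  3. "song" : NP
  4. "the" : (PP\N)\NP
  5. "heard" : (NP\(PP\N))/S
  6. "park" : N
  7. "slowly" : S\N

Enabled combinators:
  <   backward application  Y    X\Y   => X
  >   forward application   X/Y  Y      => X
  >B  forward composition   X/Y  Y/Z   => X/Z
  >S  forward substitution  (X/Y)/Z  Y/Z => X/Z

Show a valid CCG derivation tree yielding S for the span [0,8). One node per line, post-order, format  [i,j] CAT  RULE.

[0,1] S/NP  lex  "a"
[1,2] (NP/(PP/N))/NP  lex  "city"
[2,3] (PP/N)/NP  lex  "sent"
[1,3] NP/NP  >S  k=2
[0,3] S/NP  >B  k=1
[3,4] NP  lex  "song"
[4,5] (PP\N)\NP  lex  "the"
[3,5] PP\N  <  k=4
[5,6] (NP\(PP\N))/S  lex  "heard"
[6,7] N  lex  "park"
[7,8] S\N  lex  "slowly"
[6,8] S  <  k=7
[5,8] NP\(PP\N)  >  k=6
[3,8] NP  <  k=5
[0,8] S  >  k=3

[0,8] S   >
  [0,3] S/NP   >B
    [0,1] "a" : S/NP
    [1,3] NP/NP   >S
      [1,2] "city" : (NP/(PP/N))/NP
      [2,3] "sent" : (PP/N)/NP
  [3,8] NP   <
    [3,5] PP\N   <
      [3,4] "song" : NP
      [4,5] "the" : (PP\N)\NP
    [5,8] NP\(PP\N)   >
      [5,6] "heard" : (NP\(PP\N))/S
      [6,8] S   <
        [6,7] "park" : N
        [7,8] "slowly" : S\N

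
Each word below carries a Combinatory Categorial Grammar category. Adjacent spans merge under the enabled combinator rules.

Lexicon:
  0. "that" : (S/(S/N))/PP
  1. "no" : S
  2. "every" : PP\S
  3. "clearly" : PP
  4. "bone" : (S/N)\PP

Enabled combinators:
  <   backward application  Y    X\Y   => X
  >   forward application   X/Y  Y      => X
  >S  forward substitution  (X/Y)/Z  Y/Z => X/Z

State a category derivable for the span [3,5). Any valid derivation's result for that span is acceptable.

S/N

[0,5] S   >
  [0,3] S/(S/N)   >
    [0,1] "that" : (S/(S/N))/PP
    [1,3] PP   <
      [1,2] "no" : S
      [2,3] "every" : PP\S
  [3,5] S/N   <
    [3,4] "clearly" : PP
    [4,5] "bone" : (S/N)\PP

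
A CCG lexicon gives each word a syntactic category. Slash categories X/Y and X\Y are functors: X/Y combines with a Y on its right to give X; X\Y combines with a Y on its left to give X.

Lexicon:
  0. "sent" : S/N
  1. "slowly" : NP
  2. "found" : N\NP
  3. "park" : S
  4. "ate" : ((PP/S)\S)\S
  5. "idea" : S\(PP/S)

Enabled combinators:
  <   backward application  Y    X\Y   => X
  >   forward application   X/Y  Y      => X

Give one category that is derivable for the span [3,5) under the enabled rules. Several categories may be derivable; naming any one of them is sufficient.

[0,6] S   <
  [0,5] PP/S   <
    [0,3] S   >
      [0,1] "sent" : S/N
      [1,3] N   <
        [1,2] "slowly" : NP
        [2,3] "found" : N\NP
    [3,5] (PP/S)\S   <
      [3,4] "park" : S
      [4,5] "ate" : ((PP/S)\S)\S
  [5,6] "idea" : S\(PP/S)

(PP/S)\S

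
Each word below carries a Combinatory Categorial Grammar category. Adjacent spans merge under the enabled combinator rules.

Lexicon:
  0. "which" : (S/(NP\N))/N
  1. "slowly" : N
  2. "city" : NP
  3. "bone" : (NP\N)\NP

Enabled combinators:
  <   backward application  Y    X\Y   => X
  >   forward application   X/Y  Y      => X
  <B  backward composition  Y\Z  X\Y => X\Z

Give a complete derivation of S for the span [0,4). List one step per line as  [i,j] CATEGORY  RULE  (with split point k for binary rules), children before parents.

[0,1] (S/(NP\N))/N  lex  "which"
[1,2] N  lex  "slowly"
[0,2] S/(NP\N)  >  k=1
[2,3] NP  lex  "city"
[3,4] (NP\N)\NP  lex  "bone"
[2,4] NP\N  <  k=3
[0,4] S  >  k=2

[0,4] S   >
  [0,2] S/(NP\N)   >
    [0,1] "which" : (S/(NP\N))/N
    [1,2] "slowly" : N
  [2,4] NP\N   <
    [2,3] "city" : NP
    [3,4] "bone" : (NP\N)\NP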